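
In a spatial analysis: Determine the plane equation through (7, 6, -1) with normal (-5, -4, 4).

The plane through P with normal n = (a, b, c) satisfies n·(r - P) = 0,
i.e. ax + by + cz = a·x₀ + b·y₀ + c·z₀.
d = (-5)·7 + (-4)·6 + 4·(-1)
  = -35 - 24 - 4
  = -63
Equation: -5x - 4y + 4z = -63

-5x - 4y + 4z = -63


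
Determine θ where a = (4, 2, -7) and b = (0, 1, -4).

a·b = 4·0 + 2·1 + (-7)·(-4) = 0 + 2 + 28 = 30
|a| = √(4² + 2² + (-7)²) = √69 ≈ 8.307
|b| = √(0² + 1² + (-4)²) = √17 ≈ 4.123
cos θ = (a·b)/(|a||b|) = 30/(8.307·4.123) ≈ 0.8759
θ = arccos(0.8759) ≈ 28.84°

28.84°


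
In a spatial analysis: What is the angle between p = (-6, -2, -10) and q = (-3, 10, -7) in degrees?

p·q = (-6)·(-3) + (-2)·10 + (-10)·(-7) = 18 - 20 + 70 = 68
|p| = √((-6)² + (-2)² + (-10)²) = √140 ≈ 11.83
|q| = √((-3)² + 10² + (-7)²) = √158 ≈ 12.57
cos θ = (p·q)/(|p||q|) = 68/(11.83·12.57) ≈ 0.4572
θ = arccos(0.4572) ≈ 62.79°

62.79°


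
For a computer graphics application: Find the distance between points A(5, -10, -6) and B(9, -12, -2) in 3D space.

d = √[(x₂-x₁)² + (y₂-y₁)² + (z₂-z₁)²]
  = √[4² + (-2)² + 4²]
  = √[16 + 4 + 16]
  = √36
  ≈ 6

6


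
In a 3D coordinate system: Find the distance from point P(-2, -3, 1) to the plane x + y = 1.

distance = |a·x₀ + b·y₀ + c·z₀ - d| / √(a² + b² + c²)
  = |1·(-2) + 1·(-3) + 0·1 - 1| / √(1² + 1² + 0²)
  = |-2 - 3 + 0 - 1| / √(1 + 1 + 0)
  = |-6| / √2
  = 6 / 1.414
  ≈ 4.243

4.243


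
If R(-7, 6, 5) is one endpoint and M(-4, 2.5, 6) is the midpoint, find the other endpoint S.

S = 2M - R
  = (2·(-4) - (-7), 2·2.5 - 6, 2·6 - 5)
  = (-8 + 7, 5 - 6, 12 - 5)
  = (-1, -1, 7)

(-1, -1, 7)


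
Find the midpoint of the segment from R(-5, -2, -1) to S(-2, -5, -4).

M = ((x₁+x₂)/2, (y₁+y₂)/2, (z₁+z₂)/2)
  = ((-5 - 2)/2, (-2 - 5)/2, (-1 - 4)/2)
  = (-7/2, -7/2, -5/2)
  = (-3.5, -3.5, -2.5)

(-3.5, -3.5, -2.5)


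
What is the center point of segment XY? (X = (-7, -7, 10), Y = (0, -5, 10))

M = ((x₁+x₂)/2, (y₁+y₂)/2, (z₁+z₂)/2)
  = ((-7 + 0)/2, (-7 - 5)/2, (10 + 10)/2)
  = (-7/2, -12/2, 20/2)
  = (-3.5, -6, 10)

(-3.5, -6, 10)


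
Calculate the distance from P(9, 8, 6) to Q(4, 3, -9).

d = √[(x₂-x₁)² + (y₂-y₁)² + (z₂-z₁)²]
  = √[(-5)² + (-5)² + (-15)²]
  = √[25 + 25 + 225]
  = √275
  ≈ 16.58

16.58


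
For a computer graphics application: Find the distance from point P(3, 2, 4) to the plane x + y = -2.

distance = |a·x₀ + b·y₀ + c·z₀ - d| / √(a² + b² + c²)
  = |1·3 + 1·2 + 0·4 - (-2)| / √(1² + 1² + 0²)
  = |3 + 2 + 0 + 2| / √(1 + 1 + 0)
  = |7| / √2
  = 7 / 1.414
  ≈ 4.95

4.95


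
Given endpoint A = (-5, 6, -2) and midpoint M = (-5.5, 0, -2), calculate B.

B = 2M - A
  = (2·(-5.5) - (-5), 2·0 - 6, 2·(-2) - (-2))
  = (-11 + 5, 0 - 6, -4 + 2)
  = (-6, -6, -2)

(-6, -6, -2)


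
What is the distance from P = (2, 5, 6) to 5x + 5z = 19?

distance = |a·x₀ + b·y₀ + c·z₀ - d| / √(a² + b² + c²)
  = |5·2 + 0·5 + 5·6 - 19| / √(5² + 0² + 5²)
  = |10 + 0 + 30 - 19| / √(25 + 0 + 25)
  = |21| / √50
  = 21 / 7.071
  ≈ 2.97

2.97


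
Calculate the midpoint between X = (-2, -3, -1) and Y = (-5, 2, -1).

M = ((x₁+x₂)/2, (y₁+y₂)/2, (z₁+z₂)/2)
  = ((-2 - 5)/2, (-3 + 2)/2, (-1 - 1)/2)
  = (-7/2, -1/2, -2/2)
  = (-3.5, -0.5, -1)

(-3.5, -0.5, -1)


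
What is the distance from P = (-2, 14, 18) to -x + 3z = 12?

distance = |a·x₀ + b·y₀ + c·z₀ - d| / √(a² + b² + c²)
  = |(-1)·(-2) + 0·14 + 3·18 - 12| / √((-1)² + 0² + 3²)
  = |2 + 0 + 54 - 12| / √(1 + 0 + 9)
  = |44| / √10
  = 44 / 3.162
  ≈ 13.91

13.91


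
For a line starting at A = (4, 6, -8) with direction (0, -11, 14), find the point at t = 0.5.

P(t) = A + t·d
  = (4 + 0·0.5, 6 + (-11)·0.5, -8 + 14·0.5)
  = (4 + 0, 6 - 5.5, -8 + 7)
  = (4, 0.5, -1)

(4, 0.5, -1)


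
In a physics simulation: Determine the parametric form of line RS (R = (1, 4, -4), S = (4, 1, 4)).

Direction vector d = S - R = (4 - 1, 1 - 4, 4 + 4) = (3, -3, 8)
Parametric form r = R + t·d:
x = 1 + 3t, y = 4 - 3t, z = -4 + 8t

x = 1 + 3t, y = 4 - 3t, z = -4 + 8t


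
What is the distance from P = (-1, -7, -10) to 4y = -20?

distance = |a·x₀ + b·y₀ + c·z₀ - d| / √(a² + b² + c²)
  = |0·(-1) + 4·(-7) + 0·(-10) - (-20)| / √(0² + 4² + 0²)
  = |0 - 28 + 0 + 20| / √(0 + 16 + 0)
  = |-8| / √16
  = 8 / 4
  ≈ 2

2


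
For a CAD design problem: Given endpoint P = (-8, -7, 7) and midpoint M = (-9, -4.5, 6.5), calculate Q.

Q = 2M - P
  = (2·(-9) - (-8), 2·(-4.5) - (-7), 2·6.5 - 7)
  = (-18 + 8, -9 + 7, 13 - 7)
  = (-10, -2, 6)

(-10, -2, 6)


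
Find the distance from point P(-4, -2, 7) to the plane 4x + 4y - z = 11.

distance = |a·x₀ + b·y₀ + c·z₀ - d| / √(a² + b² + c²)
  = |4·(-4) + 4·(-2) + (-1)·7 - 11| / √(4² + 4² + (-1)²)
  = |-16 - 8 - 7 - 11| / √(16 + 16 + 1)
  = |-42| / √33
  = 42 / 5.745
  ≈ 7.311

7.311


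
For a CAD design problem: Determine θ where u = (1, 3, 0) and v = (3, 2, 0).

u·v = 1·3 + 3·2 + 0·0 = 3 + 6 + 0 = 9
|u| = √(1² + 3² + 0²) = √10 ≈ 3.162
|v| = √(3² + 2² + 0²) = √13 ≈ 3.606
cos θ = (u·v)/(|u||v|) = 9/(3.162·3.606) ≈ 0.7894
θ = arccos(0.7894) ≈ 37.87°

37.87°


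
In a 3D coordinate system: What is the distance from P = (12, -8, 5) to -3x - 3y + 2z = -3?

distance = |a·x₀ + b·y₀ + c·z₀ - d| / √(a² + b² + c²)
  = |(-3)·12 + (-3)·(-8) + 2·5 - (-3)| / √((-3)² + (-3)² + 2²)
  = |-36 + 24 + 10 + 3| / √(9 + 9 + 4)
  = |1| / √22
  = 1 / 4.69
  ≈ 0.2132

0.2132


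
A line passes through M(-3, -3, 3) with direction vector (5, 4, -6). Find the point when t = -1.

P(t) = M + t·d
  = (-3 + 5·(-1), -3 + 4·(-1), 3 + (-6)·(-1))
  = (-3 - 5, -3 - 4, 3 + 6)
  = (-8, -7, 9)

(-8, -7, 9)


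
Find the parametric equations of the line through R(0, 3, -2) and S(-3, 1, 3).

Direction vector d = S - R = (-3 + 0, 1 - 3, 3 + 2) = (-3, -2, 5)
Parametric form r = R + t·d:
x = 0 - 3t, y = 3 - 2t, z = -2 + 5t

x = 0 - 3t, y = 3 - 2t, z = -2 + 5t


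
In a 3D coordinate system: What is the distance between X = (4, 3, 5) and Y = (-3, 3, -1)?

d = √[(x₂-x₁)² + (y₂-y₁)² + (z₂-z₁)²]
  = √[(-7)² + 0² + (-6)²]
  = √[49 + 0 + 36]
  = √85
  ≈ 9.22

9.22


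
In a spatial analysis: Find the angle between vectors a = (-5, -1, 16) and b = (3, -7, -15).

a·b = (-5)·3 + (-1)·(-7) + 16·(-15) = -15 + 7 - 240 = -248
|a| = √((-5)² + (-1)² + 16²) = √282 ≈ 16.79
|b| = √(3² + (-7)² + (-15)²) = √283 ≈ 16.82
cos θ = (a·b)/(|a||b|) = -248/(16.79·16.82) ≈ -0.8779
θ = arccos(-0.8779) ≈ 151.4°

151.4°


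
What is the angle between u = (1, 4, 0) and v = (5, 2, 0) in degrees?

u·v = 1·5 + 4·2 + 0·0 = 5 + 8 + 0 = 13
|u| = √(1² + 4² + 0²) = √17 ≈ 4.123
|v| = √(5² + 2² + 0²) = √29 ≈ 5.385
cos θ = (u·v)/(|u||v|) = 13/(4.123·5.385) ≈ 0.5855
θ = arccos(0.5855) ≈ 54.16°

54.16°


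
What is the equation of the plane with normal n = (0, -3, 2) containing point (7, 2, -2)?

The plane through P with normal n = (a, b, c) satisfies n·(r - P) = 0,
i.e. ax + by + cz = a·x₀ + b·y₀ + c·z₀.
d = 0·7 + (-3)·2 + 2·(-2)
  = 0 - 6 - 4
  = -10
Equation: -3y + 2z = -10

-3y + 2z = -10


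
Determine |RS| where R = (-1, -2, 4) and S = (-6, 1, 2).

d = √[(x₂-x₁)² + (y₂-y₁)² + (z₂-z₁)²]
  = √[(-5)² + 3² + (-2)²]
  = √[25 + 9 + 4]
  = √38
  ≈ 6.164

6.164


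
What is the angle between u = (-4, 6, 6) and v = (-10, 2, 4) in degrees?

u·v = (-4)·(-10) + 6·2 + 6·4 = 40 + 12 + 24 = 76
|u| = √((-4)² + 6² + 6²) = √88 ≈ 9.381
|v| = √((-10)² + 2² + 4²) = √120 ≈ 10.95
cos θ = (u·v)/(|u||v|) = 76/(9.381·10.95) ≈ 0.7396
θ = arccos(0.7396) ≈ 42.3°

42.3°


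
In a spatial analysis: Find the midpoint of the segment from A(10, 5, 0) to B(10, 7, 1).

M = ((x₁+x₂)/2, (y₁+y₂)/2, (z₁+z₂)/2)
  = ((10 + 10)/2, (5 + 7)/2, (0 + 1)/2)
  = (20/2, 12/2, 1/2)
  = (10, 6, 0.5)

(10, 6, 0.5)


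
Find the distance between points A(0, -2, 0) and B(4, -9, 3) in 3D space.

d = √[(x₂-x₁)² + (y₂-y₁)² + (z₂-z₁)²]
  = √[4² + (-7)² + 3²]
  = √[16 + 49 + 9]
  = √74
  ≈ 8.602

8.602


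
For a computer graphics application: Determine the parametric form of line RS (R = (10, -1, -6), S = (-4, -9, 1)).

Direction vector d = S - R = (-4 - 10, -9 + 1, 1 + 6) = (-14, -8, 7)
Parametric form r = R + t·d:
x = 10 - 14t, y = -1 - 8t, z = -6 + 7t

x = 10 - 14t, y = -1 - 8t, z = -6 + 7t


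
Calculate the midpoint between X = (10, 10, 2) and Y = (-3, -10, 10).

M = ((x₁+x₂)/2, (y₁+y₂)/2, (z₁+z₂)/2)
  = ((10 - 3)/2, (10 - 10)/2, (2 + 10)/2)
  = (7/2, 0/2, 12/2)
  = (3.5, 0, 6)

(3.5, 0, 6)


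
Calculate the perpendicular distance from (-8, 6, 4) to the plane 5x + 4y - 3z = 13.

distance = |a·x₀ + b·y₀ + c·z₀ - d| / √(a² + b² + c²)
  = |5·(-8) + 4·6 + (-3)·4 - 13| / √(5² + 4² + (-3)²)
  = |-40 + 24 - 12 - 13| / √(25 + 16 + 9)
  = |-41| / √50
  = 41 / 7.071
  ≈ 5.798

5.798


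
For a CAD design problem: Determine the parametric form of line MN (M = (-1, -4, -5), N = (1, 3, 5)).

Direction vector d = N - M = (1 + 1, 3 + 4, 5 + 5) = (2, 7, 10)
Parametric form r = M + t·d:
x = -1 + 2t, y = -4 + 7t, z = -5 + 10t

x = -1 + 2t, y = -4 + 7t, z = -5 + 10t


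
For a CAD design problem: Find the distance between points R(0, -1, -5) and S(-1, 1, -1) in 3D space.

d = √[(x₂-x₁)² + (y₂-y₁)² + (z₂-z₁)²]
  = √[(-1)² + 2² + 4²]
  = √[1 + 4 + 16]
  = √21
  ≈ 4.583

4.583


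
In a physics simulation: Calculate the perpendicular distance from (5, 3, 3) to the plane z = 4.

distance = |a·x₀ + b·y₀ + c·z₀ - d| / √(a² + b² + c²)
  = |0·5 + 0·3 + 1·3 - 4| / √(0² + 0² + 1²)
  = |0 + 0 + 3 - 4| / √(0 + 0 + 1)
  = |-1| / √1
  = 1 / 1
  ≈ 1

1


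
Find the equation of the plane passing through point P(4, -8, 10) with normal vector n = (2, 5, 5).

The plane through P with normal n = (a, b, c) satisfies n·(r - P) = 0,
i.e. ax + by + cz = a·x₀ + b·y₀ + c·z₀.
d = 2·4 + 5·(-8) + 5·10
  = 8 - 40 + 50
  = 18
Equation: 2x + 5y + 5z = 18

2x + 5y + 5z = 18


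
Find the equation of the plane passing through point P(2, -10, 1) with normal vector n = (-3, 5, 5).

The plane through P with normal n = (a, b, c) satisfies n·(r - P) = 0,
i.e. ax + by + cz = a·x₀ + b·y₀ + c·z₀.
d = (-3)·2 + 5·(-10) + 5·1
  = -6 - 50 + 5
  = -51
Equation: -3x + 5y + 5z = -51

-3x + 5y + 5z = -51


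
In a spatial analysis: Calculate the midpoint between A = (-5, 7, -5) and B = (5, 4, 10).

M = ((x₁+x₂)/2, (y₁+y₂)/2, (z₁+z₂)/2)
  = ((-5 + 5)/2, (7 + 4)/2, (-5 + 10)/2)
  = (0/2, 11/2, 5/2)
  = (0, 5.5, 2.5)

(0, 5.5, 2.5)


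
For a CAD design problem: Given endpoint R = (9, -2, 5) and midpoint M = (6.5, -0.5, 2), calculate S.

S = 2M - R
  = (2·6.5 - 9, 2·(-0.5) - (-2), 2·2 - 5)
  = (13 - 9, -1 + 2, 4 - 5)
  = (4, 1, -1)

(4, 1, -1)


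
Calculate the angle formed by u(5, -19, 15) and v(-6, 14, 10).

u·v = 5·(-6) + (-19)·14 + 15·10 = -30 - 266 + 150 = -146
|u| = √(5² + (-19)² + 15²) = √611 ≈ 24.72
|v| = √((-6)² + 14² + 10²) = √332 ≈ 18.22
cos θ = (u·v)/(|u||v|) = -146/(24.72·18.22) ≈ -0.3242
θ = arccos(-0.3242) ≈ 108.9°

108.9°


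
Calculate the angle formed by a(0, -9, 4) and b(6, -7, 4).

a·b = 0·6 + (-9)·(-7) + 4·4 = 0 + 63 + 16 = 79
|a| = √(0² + (-9)² + 4²) = √97 ≈ 9.849
|b| = √(6² + (-7)² + 4²) = √101 ≈ 10.05
cos θ = (a·b)/(|a||b|) = 79/(9.849·10.05) ≈ 0.7981
θ = arccos(0.7981) ≈ 37.05°

37.05°


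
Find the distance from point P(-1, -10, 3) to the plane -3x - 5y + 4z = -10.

distance = |a·x₀ + b·y₀ + c·z₀ - d| / √(a² + b² + c²)
  = |(-3)·(-1) + (-5)·(-10) + 4·3 - (-10)| / √((-3)² + (-5)² + 4²)
  = |3 + 50 + 12 + 10| / √(9 + 25 + 16)
  = |75| / √50
  = 75 / 7.071
  ≈ 10.61

10.61


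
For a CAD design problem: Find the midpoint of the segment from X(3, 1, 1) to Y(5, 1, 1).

M = ((x₁+x₂)/2, (y₁+y₂)/2, (z₁+z₂)/2)
  = ((3 + 5)/2, (1 + 1)/2, (1 + 1)/2)
  = (8/2, 2/2, 2/2)
  = (4, 1, 1)

(4, 1, 1)


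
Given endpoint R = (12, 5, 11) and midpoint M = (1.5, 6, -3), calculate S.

S = 2M - R
  = (2·1.5 - 12, 2·6 - 5, 2·(-3) - 11)
  = (3 - 12, 12 - 5, -6 - 11)
  = (-9, 7, -17)

(-9, 7, -17)


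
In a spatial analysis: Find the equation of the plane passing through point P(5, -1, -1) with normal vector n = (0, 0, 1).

The plane through P with normal n = (a, b, c) satisfies n·(r - P) = 0,
i.e. ax + by + cz = a·x₀ + b·y₀ + c·z₀.
d = 0·5 + 0·(-1) + 1·(-1)
  = 0 + 0 - 1
  = -1
Equation: z = -1

z = -1


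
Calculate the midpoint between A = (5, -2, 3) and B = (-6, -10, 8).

M = ((x₁+x₂)/2, (y₁+y₂)/2, (z₁+z₂)/2)
  = ((5 - 6)/2, (-2 - 10)/2, (3 + 8)/2)
  = (-1/2, -12/2, 11/2)
  = (-0.5, -6, 5.5)

(-0.5, -6, 5.5)


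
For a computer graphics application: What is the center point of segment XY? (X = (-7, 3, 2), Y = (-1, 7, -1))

M = ((x₁+x₂)/2, (y₁+y₂)/2, (z₁+z₂)/2)
  = ((-7 - 1)/2, (3 + 7)/2, (2 - 1)/2)
  = (-8/2, 10/2, 1/2)
  = (-4, 5, 0.5)

(-4, 5, 0.5)


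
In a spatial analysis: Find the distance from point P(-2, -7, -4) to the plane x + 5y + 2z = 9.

distance = |a·x₀ + b·y₀ + c·z₀ - d| / √(a² + b² + c²)
  = |1·(-2) + 5·(-7) + 2·(-4) - 9| / √(1² + 5² + 2²)
  = |-2 - 35 - 8 - 9| / √(1 + 25 + 4)
  = |-54| / √30
  = 54 / 5.477
  ≈ 9.859

9.859


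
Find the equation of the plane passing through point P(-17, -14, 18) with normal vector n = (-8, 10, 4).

The plane through P with normal n = (a, b, c) satisfies n·(r - P) = 0,
i.e. ax + by + cz = a·x₀ + b·y₀ + c·z₀.
d = (-8)·(-17) + 10·(-14) + 4·18
  = 136 - 140 + 72
  = 68
Equation: -8x + 10y + 4z = 68

-8x + 10y + 4z = 68


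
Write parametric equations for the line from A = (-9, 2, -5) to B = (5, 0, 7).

Direction vector d = B - A = (5 + 9, 0 - 2, 7 + 5) = (14, -2, 12)
Parametric form r = A + t·d:
x = -9 + 14t, y = 2 - 2t, z = -5 + 12t

x = -9 + 14t, y = 2 - 2t, z = -5 + 12t


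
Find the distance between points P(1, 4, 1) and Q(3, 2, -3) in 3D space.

d = √[(x₂-x₁)² + (y₂-y₁)² + (z₂-z₁)²]
  = √[2² + (-2)² + (-4)²]
  = √[4 + 4 + 16]
  = √24
  ≈ 4.899

4.899


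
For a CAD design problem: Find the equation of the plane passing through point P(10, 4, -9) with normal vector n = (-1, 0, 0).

The plane through P with normal n = (a, b, c) satisfies n·(r - P) = 0,
i.e. ax + by + cz = a·x₀ + b·y₀ + c·z₀.
d = (-1)·10 + 0·4 + 0·(-9)
  = -10 + 0 + 0
  = -10
Equation: -x = -10

-x = -10


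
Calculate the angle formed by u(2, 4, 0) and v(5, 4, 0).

u·v = 2·5 + 4·4 + 0·0 = 10 + 16 + 0 = 26
|u| = √(2² + 4² + 0²) = √20 ≈ 4.472
|v| = √(5² + 4² + 0²) = √41 ≈ 6.403
cos θ = (u·v)/(|u||v|) = 26/(4.472·6.403) ≈ 0.908
θ = arccos(0.908) ≈ 24.78°

24.78°


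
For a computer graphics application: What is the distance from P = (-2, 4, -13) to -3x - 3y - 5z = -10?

distance = |a·x₀ + b·y₀ + c·z₀ - d| / √(a² + b² + c²)
  = |(-3)·(-2) + (-3)·4 + (-5)·(-13) - (-10)| / √((-3)² + (-3)² + (-5)²)
  = |6 - 12 + 65 + 10| / √(9 + 9 + 25)
  = |69| / √43
  = 69 / 6.557
  ≈ 10.52

10.52


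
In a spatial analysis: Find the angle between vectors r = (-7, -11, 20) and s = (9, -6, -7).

r·s = (-7)·9 + (-11)·(-6) + 20·(-7) = -63 + 66 - 140 = -137
|r| = √((-7)² + (-11)² + 20²) = √570 ≈ 23.87
|s| = √(9² + (-6)² + (-7)²) = √166 ≈ 12.88
cos θ = (r·s)/(|r||s|) = -137/(23.87·12.88) ≈ -0.4454
θ = arccos(-0.4454) ≈ 116.4°

116.4°


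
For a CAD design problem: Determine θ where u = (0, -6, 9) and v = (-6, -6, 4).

u·v = 0·(-6) + (-6)·(-6) + 9·4 = 0 + 36 + 36 = 72
|u| = √(0² + (-6)² + 9²) = √117 ≈ 10.82
|v| = √((-6)² + (-6)² + 4²) = √88 ≈ 9.381
cos θ = (u·v)/(|u||v|) = 72/(10.82·9.381) ≈ 0.7096
θ = arccos(0.7096) ≈ 44.8°

44.8°


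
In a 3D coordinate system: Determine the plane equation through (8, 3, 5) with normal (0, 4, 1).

The plane through P with normal n = (a, b, c) satisfies n·(r - P) = 0,
i.e. ax + by + cz = a·x₀ + b·y₀ + c·z₀.
d = 0·8 + 4·3 + 1·5
  = 0 + 12 + 5
  = 17
Equation: 4y + z = 17

4y + z = 17


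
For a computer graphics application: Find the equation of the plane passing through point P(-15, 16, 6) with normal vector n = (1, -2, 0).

The plane through P with normal n = (a, b, c) satisfies n·(r - P) = 0,
i.e. ax + by + cz = a·x₀ + b·y₀ + c·z₀.
d = 1·(-15) + (-2)·16 + 0·6
  = -15 - 32 + 0
  = -47
Equation: x - 2y = -47

x - 2y = -47


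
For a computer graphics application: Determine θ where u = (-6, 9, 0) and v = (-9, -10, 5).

u·v = (-6)·(-9) + 9·(-10) + 0·5 = 54 - 90 + 0 = -36
|u| = √((-6)² + 9² + 0²) = √117 ≈ 10.82
|v| = √((-9)² + (-10)² + 5²) = √206 ≈ 14.35
cos θ = (u·v)/(|u||v|) = -36/(10.82·14.35) ≈ -0.2319
θ = arccos(-0.2319) ≈ 103.4°

103.4°


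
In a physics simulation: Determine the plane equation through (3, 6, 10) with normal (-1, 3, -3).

The plane through P with normal n = (a, b, c) satisfies n·(r - P) = 0,
i.e. ax + by + cz = a·x₀ + b·y₀ + c·z₀.
d = (-1)·3 + 3·6 + (-3)·10
  = -3 + 18 - 30
  = -15
Equation: -x + 3y - 3z = -15

-x + 3y - 3z = -15


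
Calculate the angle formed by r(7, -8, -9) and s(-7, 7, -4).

r·s = 7·(-7) + (-8)·7 + (-9)·(-4) = -49 - 56 + 36 = -69
|r| = √(7² + (-8)² + (-9)²) = √194 ≈ 13.93
|s| = √((-7)² + 7² + (-4)²) = √114 ≈ 10.68
cos θ = (r·s)/(|r||s|) = -69/(13.93·10.68) ≈ -0.464
θ = arccos(-0.464) ≈ 117.6°

117.6°


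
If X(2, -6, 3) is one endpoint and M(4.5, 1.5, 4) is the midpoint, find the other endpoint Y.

Y = 2M - X
  = (2·4.5 - 2, 2·1.5 - (-6), 2·4 - 3)
  = (9 - 2, 3 + 6, 8 - 3)
  = (7, 9, 5)

(7, 9, 5)


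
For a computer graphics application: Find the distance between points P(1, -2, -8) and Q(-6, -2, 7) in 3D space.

d = √[(x₂-x₁)² + (y₂-y₁)² + (z₂-z₁)²]
  = √[(-7)² + 0² + 15²]
  = √[49 + 0 + 225]
  = √274
  ≈ 16.55

16.55


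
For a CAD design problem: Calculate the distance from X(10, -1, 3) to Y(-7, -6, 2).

d = √[(x₂-x₁)² + (y₂-y₁)² + (z₂-z₁)²]
  = √[(-17)² + (-5)² + (-1)²]
  = √[289 + 25 + 1]
  = √315
  ≈ 17.75

17.75


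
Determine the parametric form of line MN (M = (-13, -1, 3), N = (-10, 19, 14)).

Direction vector d = N - M = (-10 + 13, 19 + 1, 14 - 3) = (3, 20, 11)
Parametric form r = M + t·d:
x = -13 + 3t, y = -1 + 20t, z = 3 + 11t

x = -13 + 3t, y = -1 + 20t, z = 3 + 11t


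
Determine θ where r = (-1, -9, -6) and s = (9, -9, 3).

r·s = (-1)·9 + (-9)·(-9) + (-6)·3 = -9 + 81 - 18 = 54
|r| = √((-1)² + (-9)² + (-6)²) = √118 ≈ 10.86
|s| = √(9² + (-9)² + 3²) = √171 ≈ 13.08
cos θ = (r·s)/(|r||s|) = 54/(10.86·13.08) ≈ 0.3801
θ = arccos(0.3801) ≈ 67.66°

67.66°


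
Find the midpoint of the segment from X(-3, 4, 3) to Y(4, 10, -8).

M = ((x₁+x₂)/2, (y₁+y₂)/2, (z₁+z₂)/2)
  = ((-3 + 4)/2, (4 + 10)/2, (3 - 8)/2)
  = (1/2, 14/2, -5/2)
  = (0.5, 7, -2.5)

(0.5, 7, -2.5)


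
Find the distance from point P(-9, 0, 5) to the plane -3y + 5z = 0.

distance = |a·x₀ + b·y₀ + c·z₀ - d| / √(a² + b² + c²)
  = |0·(-9) + (-3)·0 + 5·5 - 0| / √(0² + (-3)² + 5²)
  = |0 + 0 + 25 + 0| / √(0 + 9 + 25)
  = |25| / √34
  = 25 / 5.831
  ≈ 4.287

4.287


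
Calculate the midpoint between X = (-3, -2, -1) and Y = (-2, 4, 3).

M = ((x₁+x₂)/2, (y₁+y₂)/2, (z₁+z₂)/2)
  = ((-3 - 2)/2, (-2 + 4)/2, (-1 + 3)/2)
  = (-5/2, 2/2, 2/2)
  = (-2.5, 1, 1)

(-2.5, 1, 1)


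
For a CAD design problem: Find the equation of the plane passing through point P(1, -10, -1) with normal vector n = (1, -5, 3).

The plane through P with normal n = (a, b, c) satisfies n·(r - P) = 0,
i.e. ax + by + cz = a·x₀ + b·y₀ + c·z₀.
d = 1·1 + (-5)·(-10) + 3·(-1)
  = 1 + 50 - 3
  = 48
Equation: x - 5y + 3z = 48

x - 5y + 3z = 48


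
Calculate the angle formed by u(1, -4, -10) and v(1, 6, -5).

u·v = 1·1 + (-4)·6 + (-10)·(-5) = 1 - 24 + 50 = 27
|u| = √(1² + (-4)² + (-10)²) = √117 ≈ 10.82
|v| = √(1² + 6² + (-5)²) = √62 ≈ 7.874
cos θ = (u·v)/(|u||v|) = 27/(10.82·7.874) ≈ 0.317
θ = arccos(0.317) ≈ 71.52°

71.52°


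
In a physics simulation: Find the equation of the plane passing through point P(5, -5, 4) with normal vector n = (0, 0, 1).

The plane through P with normal n = (a, b, c) satisfies n·(r - P) = 0,
i.e. ax + by + cz = a·x₀ + b·y₀ + c·z₀.
d = 0·5 + 0·(-5) + 1·4
  = 0 + 0 + 4
  = 4
Equation: z = 4

z = 4


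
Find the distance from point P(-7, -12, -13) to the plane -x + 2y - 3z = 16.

distance = |a·x₀ + b·y₀ + c·z₀ - d| / √(a² + b² + c²)
  = |(-1)·(-7) + 2·(-12) + (-3)·(-13) - 16| / √((-1)² + 2² + (-3)²)
  = |7 - 24 + 39 - 16| / √(1 + 4 + 9)
  = |6| / √14
  = 6 / 3.742
  ≈ 1.604

1.604


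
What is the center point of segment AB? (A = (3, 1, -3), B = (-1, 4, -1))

M = ((x₁+x₂)/2, (y₁+y₂)/2, (z₁+z₂)/2)
  = ((3 - 1)/2, (1 + 4)/2, (-3 - 1)/2)
  = (2/2, 5/2, -4/2)
  = (1, 2.5, -2)

(1, 2.5, -2)


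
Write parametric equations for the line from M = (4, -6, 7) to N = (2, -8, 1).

Direction vector d = N - M = (2 - 4, -8 + 6, 1 - 7) = (-2, -2, -6)
Parametric form r = M + t·d:
x = 4 - 2t, y = -6 - 2t, z = 7 - 6t

x = 4 - 2t, y = -6 - 2t, z = 7 - 6t


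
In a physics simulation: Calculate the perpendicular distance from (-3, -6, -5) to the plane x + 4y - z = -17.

distance = |a·x₀ + b·y₀ + c·z₀ - d| / √(a² + b² + c²)
  = |1·(-3) + 4·(-6) + (-1)·(-5) - (-17)| / √(1² + 4² + (-1)²)
  = |-3 - 24 + 5 + 17| / √(1 + 16 + 1)
  = |-5| / √18
  = 5 / 4.243
  ≈ 1.179

1.179


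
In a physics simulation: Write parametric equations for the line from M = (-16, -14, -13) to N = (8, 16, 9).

Direction vector d = N - M = (8 + 16, 16 + 14, 9 + 13) = (24, 30, 22)
Parametric form r = M + t·d:
x = -16 + 24t, y = -14 + 30t, z = -13 + 22t

x = -16 + 24t, y = -14 + 30t, z = -13 + 22t


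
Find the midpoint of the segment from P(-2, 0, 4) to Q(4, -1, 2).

M = ((x₁+x₂)/2, (y₁+y₂)/2, (z₁+z₂)/2)
  = ((-2 + 4)/2, (0 - 1)/2, (4 + 2)/2)
  = (2/2, -1/2, 6/2)
  = (1, -0.5, 3)

(1, -0.5, 3)


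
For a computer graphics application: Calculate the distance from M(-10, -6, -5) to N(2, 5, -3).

d = √[(x₂-x₁)² + (y₂-y₁)² + (z₂-z₁)²]
  = √[12² + 11² + 2²]
  = √[144 + 121 + 4]
  = √269
  ≈ 16.4

16.4


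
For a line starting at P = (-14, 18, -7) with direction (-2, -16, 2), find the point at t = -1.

P(t) = P + t·d
  = (-14 + (-2)·(-1), 18 + (-16)·(-1), -7 + 2·(-1))
  = (-14 + 2, 18 + 16, -7 - 2)
  = (-12, 34, -9)

(-12, 34, -9)


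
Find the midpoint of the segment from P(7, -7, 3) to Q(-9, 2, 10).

M = ((x₁+x₂)/2, (y₁+y₂)/2, (z₁+z₂)/2)
  = ((7 - 9)/2, (-7 + 2)/2, (3 + 10)/2)
  = (-2/2, -5/2, 13/2)
  = (-1, -2.5, 6.5)

(-1, -2.5, 6.5)


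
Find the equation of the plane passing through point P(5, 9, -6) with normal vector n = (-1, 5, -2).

The plane through P with normal n = (a, b, c) satisfies n·(r - P) = 0,
i.e. ax + by + cz = a·x₀ + b·y₀ + c·z₀.
d = (-1)·5 + 5·9 + (-2)·(-6)
  = -5 + 45 + 12
  = 52
Equation: -x + 5y - 2z = 52

-x + 5y - 2z = 52


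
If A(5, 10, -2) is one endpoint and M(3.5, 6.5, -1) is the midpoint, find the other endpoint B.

B = 2M - A
  = (2·3.5 - 5, 2·6.5 - 10, 2·(-1) - (-2))
  = (7 - 5, 13 - 10, -2 + 2)
  = (2, 3, 0)

(2, 3, 0)


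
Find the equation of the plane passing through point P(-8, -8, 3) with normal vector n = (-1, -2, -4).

The plane through P with normal n = (a, b, c) satisfies n·(r - P) = 0,
i.e. ax + by + cz = a·x₀ + b·y₀ + c·z₀.
d = (-1)·(-8) + (-2)·(-8) + (-4)·3
  = 8 + 16 - 12
  = 12
Equation: -x - 2y - 4z = 12

-x - 2y - 4z = 12


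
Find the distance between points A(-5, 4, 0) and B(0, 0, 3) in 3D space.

d = √[(x₂-x₁)² + (y₂-y₁)² + (z₂-z₁)²]
  = √[5² + (-4)² + 3²]
  = √[25 + 16 + 9]
  = √50
  ≈ 7.071

7.071


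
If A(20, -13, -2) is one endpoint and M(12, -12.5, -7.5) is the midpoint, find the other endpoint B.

B = 2M - A
  = (2·12 - 20, 2·(-12.5) - (-13), 2·(-7.5) - (-2))
  = (24 - 20, -25 + 13, -15 + 2)
  = (4, -12, -13)

(4, -12, -13)


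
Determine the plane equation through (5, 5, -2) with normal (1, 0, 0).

The plane through P with normal n = (a, b, c) satisfies n·(r - P) = 0,
i.e. ax + by + cz = a·x₀ + b·y₀ + c·z₀.
d = 1·5 + 0·5 + 0·(-2)
  = 5 + 0 + 0
  = 5
Equation: x = 5

x = 5


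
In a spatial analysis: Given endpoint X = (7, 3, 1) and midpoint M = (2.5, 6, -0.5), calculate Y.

Y = 2M - X
  = (2·2.5 - 7, 2·6 - 3, 2·(-0.5) - 1)
  = (5 - 7, 12 - 3, -1 - 1)
  = (-2, 9, -2)

(-2, 9, -2)


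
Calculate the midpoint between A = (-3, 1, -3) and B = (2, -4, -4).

M = ((x₁+x₂)/2, (y₁+y₂)/2, (z₁+z₂)/2)
  = ((-3 + 2)/2, (1 - 4)/2, (-3 - 4)/2)
  = (-1/2, -3/2, -7/2)
  = (-0.5, -1.5, -3.5)

(-0.5, -1.5, -3.5)


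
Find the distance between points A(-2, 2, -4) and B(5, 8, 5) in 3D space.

d = √[(x₂-x₁)² + (y₂-y₁)² + (z₂-z₁)²]
  = √[7² + 6² + 9²]
  = √[49 + 36 + 81]
  = √166
  ≈ 12.88

12.88


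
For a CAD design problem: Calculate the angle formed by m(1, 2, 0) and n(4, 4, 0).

m·n = 1·4 + 2·4 + 0·0 = 4 + 8 + 0 = 12
|m| = √(1² + 2² + 0²) = √5 ≈ 2.236
|n| = √(4² + 4² + 0²) = √32 ≈ 5.657
cos θ = (m·n)/(|m||n|) = 12/(2.236·5.657) ≈ 0.9487
θ = arccos(0.9487) ≈ 18.43°

18.43°


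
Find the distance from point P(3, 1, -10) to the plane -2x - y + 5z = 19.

distance = |a·x₀ + b·y₀ + c·z₀ - d| / √(a² + b² + c²)
  = |(-2)·3 + (-1)·1 + 5·(-10) - 19| / √((-2)² + (-1)² + 5²)
  = |-6 - 1 - 50 - 19| / √(4 + 1 + 25)
  = |-76| / √30
  = 76 / 5.477
  ≈ 13.88

13.88


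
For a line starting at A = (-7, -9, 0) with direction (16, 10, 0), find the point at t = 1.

P(t) = A + t·d
  = (-7 + 16·1, -9 + 10·1, 0 + 0·1)
  = (-7 + 16, -9 + 10, 0 + 0)
  = (9, 1, 0)

(9, 1, 0)


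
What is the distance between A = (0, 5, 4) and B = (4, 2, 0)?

d = √[(x₂-x₁)² + (y₂-y₁)² + (z₂-z₁)²]
  = √[4² + (-3)² + (-4)²]
  = √[16 + 9 + 16]
  = √41
  ≈ 6.403

6.403


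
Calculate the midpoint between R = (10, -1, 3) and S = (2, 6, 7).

M = ((x₁+x₂)/2, (y₁+y₂)/2, (z₁+z₂)/2)
  = ((10 + 2)/2, (-1 + 6)/2, (3 + 7)/2)
  = (12/2, 5/2, 10/2)
  = (6, 2.5, 5)

(6, 2.5, 5)


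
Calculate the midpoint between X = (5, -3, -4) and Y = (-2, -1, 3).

M = ((x₁+x₂)/2, (y₁+y₂)/2, (z₁+z₂)/2)
  = ((5 - 2)/2, (-3 - 1)/2, (-4 + 3)/2)
  = (3/2, -4/2, -1/2)
  = (1.5, -2, -0.5)

(1.5, -2, -0.5)


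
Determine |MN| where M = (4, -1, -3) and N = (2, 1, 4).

d = √[(x₂-x₁)² + (y₂-y₁)² + (z₂-z₁)²]
  = √[(-2)² + 2² + 7²]
  = √[4 + 4 + 49]
  = √57
  ≈ 7.55

7.55


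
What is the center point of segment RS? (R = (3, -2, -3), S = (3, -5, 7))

M = ((x₁+x₂)/2, (y₁+y₂)/2, (z₁+z₂)/2)
  = ((3 + 3)/2, (-2 - 5)/2, (-3 + 7)/2)
  = (6/2, -7/2, 4/2)
  = (3, -3.5, 2)

(3, -3.5, 2)


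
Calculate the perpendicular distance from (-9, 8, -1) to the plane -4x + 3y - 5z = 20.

distance = |a·x₀ + b·y₀ + c·z₀ - d| / √(a² + b² + c²)
  = |(-4)·(-9) + 3·8 + (-5)·(-1) - 20| / √((-4)² + 3² + (-5)²)
  = |36 + 24 + 5 - 20| / √(16 + 9 + 25)
  = |45| / √50
  = 45 / 7.071
  ≈ 6.364

6.364


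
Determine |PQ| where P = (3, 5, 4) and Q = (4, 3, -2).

d = √[(x₂-x₁)² + (y₂-y₁)² + (z₂-z₁)²]
  = √[1² + (-2)² + (-6)²]
  = √[1 + 4 + 36]
  = √41
  ≈ 6.403

6.403


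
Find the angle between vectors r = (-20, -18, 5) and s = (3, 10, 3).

r·s = (-20)·3 + (-18)·10 + 5·3 = -60 - 180 + 15 = -225
|r| = √((-20)² + (-18)² + 5²) = √749 ≈ 27.37
|s| = √(3² + 10² + 3²) = √118 ≈ 10.86
cos θ = (r·s)/(|r||s|) = -225/(27.37·10.86) ≈ -0.7568
θ = arccos(-0.7568) ≈ 139.2°

139.2°


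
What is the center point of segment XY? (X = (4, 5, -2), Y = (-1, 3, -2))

M = ((x₁+x₂)/2, (y₁+y₂)/2, (z₁+z₂)/2)
  = ((4 - 1)/2, (5 + 3)/2, (-2 - 2)/2)
  = (3/2, 8/2, -4/2)
  = (1.5, 4, -2)

(1.5, 4, -2)


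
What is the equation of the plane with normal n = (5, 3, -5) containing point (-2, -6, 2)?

The plane through P with normal n = (a, b, c) satisfies n·(r - P) = 0,
i.e. ax + by + cz = a·x₀ + b·y₀ + c·z₀.
d = 5·(-2) + 3·(-6) + (-5)·2
  = -10 - 18 - 10
  = -38
Equation: 5x + 3y - 5z = -38

5x + 3y - 5z = -38


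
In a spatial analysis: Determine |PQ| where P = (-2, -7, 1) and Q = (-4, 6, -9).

d = √[(x₂-x₁)² + (y₂-y₁)² + (z₂-z₁)²]
  = √[(-2)² + 13² + (-10)²]
  = √[4 + 169 + 100]
  = √273
  ≈ 16.52

16.52


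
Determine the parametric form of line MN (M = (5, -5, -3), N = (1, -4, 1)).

Direction vector d = N - M = (1 - 5, -4 + 5, 1 + 3) = (-4, 1, 4)
Parametric form r = M + t·d:
x = 5 - 4t, y = -5 + t, z = -3 + 4t

x = 5 - 4t, y = -5 + t, z = -3 + 4t


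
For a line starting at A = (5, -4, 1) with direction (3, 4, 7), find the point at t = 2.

P(t) = A + t·d
  = (5 + 3·2, -4 + 4·2, 1 + 7·2)
  = (5 + 6, -4 + 8, 1 + 14)
  = (11, 4, 15)

(11, 4, 15)


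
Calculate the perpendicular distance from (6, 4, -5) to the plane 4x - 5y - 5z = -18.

distance = |a·x₀ + b·y₀ + c·z₀ - d| / √(a² + b² + c²)
  = |4·6 + (-5)·4 + (-5)·(-5) - (-18)| / √(4² + (-5)² + (-5)²)
  = |24 - 20 + 25 + 18| / √(16 + 25 + 25)
  = |47| / √66
  = 47 / 8.124
  ≈ 5.785

5.785


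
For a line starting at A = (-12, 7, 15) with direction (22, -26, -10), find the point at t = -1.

P(t) = A + t·d
  = (-12 + 22·(-1), 7 + (-26)·(-1), 15 + (-10)·(-1))
  = (-12 - 22, 7 + 26, 15 + 10)
  = (-34, 33, 25)

(-34, 33, 25)


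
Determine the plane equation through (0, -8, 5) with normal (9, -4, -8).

The plane through P with normal n = (a, b, c) satisfies n·(r - P) = 0,
i.e. ax + by + cz = a·x₀ + b·y₀ + c·z₀.
d = 9·0 + (-4)·(-8) + (-8)·5
  = 0 + 32 - 40
  = -8
Equation: 9x - 4y - 8z = -8

9x - 4y - 8z = -8


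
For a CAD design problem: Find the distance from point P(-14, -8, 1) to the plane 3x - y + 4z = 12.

distance = |a·x₀ + b·y₀ + c·z₀ - d| / √(a² + b² + c²)
  = |3·(-14) + (-1)·(-8) + 4·1 - 12| / √(3² + (-1)² + 4²)
  = |-42 + 8 + 4 - 12| / √(9 + 1 + 16)
  = |-42| / √26
  = 42 / 5.099
  ≈ 8.237

8.237


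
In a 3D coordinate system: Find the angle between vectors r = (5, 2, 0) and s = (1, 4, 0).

r·s = 5·1 + 2·4 + 0·0 = 5 + 8 + 0 = 13
|r| = √(5² + 2² + 0²) = √29 ≈ 5.385
|s| = √(1² + 4² + 0²) = √17 ≈ 4.123
cos θ = (r·s)/(|r||s|) = 13/(5.385·4.123) ≈ 0.5855
θ = arccos(0.5855) ≈ 54.16°

54.16°


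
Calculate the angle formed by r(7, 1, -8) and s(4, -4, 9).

r·s = 7·4 + 1·(-4) + (-8)·9 = 28 - 4 - 72 = -48
|r| = √(7² + 1² + (-8)²) = √114 ≈ 10.68
|s| = √(4² + (-4)² + 9²) = √113 ≈ 10.63
cos θ = (r·s)/(|r||s|) = -48/(10.68·10.63) ≈ -0.4229
θ = arccos(-0.4229) ≈ 115°

115°


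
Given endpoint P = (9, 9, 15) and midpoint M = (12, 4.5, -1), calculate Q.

Q = 2M - P
  = (2·12 - 9, 2·4.5 - 9, 2·(-1) - 15)
  = (24 - 9, 9 - 9, -2 - 15)
  = (15, 0, -17)

(15, 0, -17)


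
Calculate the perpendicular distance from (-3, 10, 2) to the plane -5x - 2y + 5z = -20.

distance = |a·x₀ + b·y₀ + c·z₀ - d| / √(a² + b² + c²)
  = |(-5)·(-3) + (-2)·10 + 5·2 - (-20)| / √((-5)² + (-2)² + 5²)
  = |15 - 20 + 10 + 20| / √(25 + 4 + 25)
  = |25| / √54
  = 25 / 7.348
  ≈ 3.402

3.402


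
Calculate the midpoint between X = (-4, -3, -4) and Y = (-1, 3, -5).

M = ((x₁+x₂)/2, (y₁+y₂)/2, (z₁+z₂)/2)
  = ((-4 - 1)/2, (-3 + 3)/2, (-4 - 5)/2)
  = (-5/2, 0/2, -9/2)
  = (-2.5, 0, -4.5)

(-2.5, 0, -4.5)


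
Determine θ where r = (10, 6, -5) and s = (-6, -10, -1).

r·s = 10·(-6) + 6·(-10) + (-5)·(-1) = -60 - 60 + 5 = -115
|r| = √(10² + 6² + (-5)²) = √161 ≈ 12.69
|s| = √((-6)² + (-10)² + (-1)²) = √137 ≈ 11.7
cos θ = (r·s)/(|r||s|) = -115/(12.69·11.7) ≈ -0.7743
θ = arccos(-0.7743) ≈ 140.7°

140.7°


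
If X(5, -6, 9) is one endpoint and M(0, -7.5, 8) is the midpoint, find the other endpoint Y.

Y = 2M - X
  = (2·0 - 5, 2·(-7.5) - (-6), 2·8 - 9)
  = (0 - 5, -15 + 6, 16 - 9)
  = (-5, -9, 7)

(-5, -9, 7)


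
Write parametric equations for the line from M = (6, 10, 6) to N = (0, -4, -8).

Direction vector d = N - M = (0 - 6, -4 - 10, -8 - 6) = (-6, -14, -14)
Parametric form r = M + t·d:
x = 6 - 6t, y = 10 - 14t, z = 6 - 14t

x = 6 - 6t, y = 10 - 14t, z = 6 - 14t


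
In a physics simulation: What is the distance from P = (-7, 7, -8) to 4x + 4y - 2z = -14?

distance = |a·x₀ + b·y₀ + c·z₀ - d| / √(a² + b² + c²)
  = |4·(-7) + 4·7 + (-2)·(-8) - (-14)| / √(4² + 4² + (-2)²)
  = |-28 + 28 + 16 + 14| / √(16 + 16 + 4)
  = |30| / √36
  = 30 / 6
  ≈ 5

5


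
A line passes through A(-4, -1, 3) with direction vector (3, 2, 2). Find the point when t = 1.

P(t) = A + t·d
  = (-4 + 3·1, -1 + 2·1, 3 + 2·1)
  = (-4 + 3, -1 + 2, 3 + 2)
  = (-1, 1, 5)

(-1, 1, 5)


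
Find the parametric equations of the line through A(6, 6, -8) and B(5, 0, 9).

Direction vector d = B - A = (5 - 6, 0 - 6, 9 + 8) = (-1, -6, 17)
Parametric form r = A + t·d:
x = 6 - t, y = 6 - 6t, z = -8 + 17t

x = 6 - t, y = 6 - 6t, z = -8 + 17t


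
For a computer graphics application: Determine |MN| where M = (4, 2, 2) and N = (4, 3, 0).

d = √[(x₂-x₁)² + (y₂-y₁)² + (z₂-z₁)²]
  = √[0² + 1² + (-2)²]
  = √[0 + 1 + 4]
  = √5
  ≈ 2.236

2.236


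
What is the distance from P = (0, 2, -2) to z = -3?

distance = |a·x₀ + b·y₀ + c·z₀ - d| / √(a² + b² + c²)
  = |0·0 + 0·2 + 1·(-2) - (-3)| / √(0² + 0² + 1²)
  = |0 + 0 - 2 + 3| / √(0 + 0 + 1)
  = |1| / √1
  = 1 / 1
  ≈ 1

1


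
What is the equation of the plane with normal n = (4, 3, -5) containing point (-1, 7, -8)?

The plane through P with normal n = (a, b, c) satisfies n·(r - P) = 0,
i.e. ax + by + cz = a·x₀ + b·y₀ + c·z₀.
d = 4·(-1) + 3·7 + (-5)·(-8)
  = -4 + 21 + 40
  = 57
Equation: 4x + 3y - 5z = 57

4x + 3y - 5z = 57


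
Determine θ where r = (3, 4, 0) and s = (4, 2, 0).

r·s = 3·4 + 4·2 + 0·0 = 12 + 8 + 0 = 20
|r| = √(3² + 4² + 0²) = √25 ≈ 5
|s| = √(4² + 2² + 0²) = √20 ≈ 4.472
cos θ = (r·s)/(|r||s|) = 20/(5·4.472) ≈ 0.8944
θ = arccos(0.8944) ≈ 26.57°

26.57°


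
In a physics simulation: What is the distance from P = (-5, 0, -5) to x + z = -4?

distance = |a·x₀ + b·y₀ + c·z₀ - d| / √(a² + b² + c²)
  = |1·(-5) + 0·0 + 1·(-5) - (-4)| / √(1² + 0² + 1²)
  = |-5 + 0 - 5 + 4| / √(1 + 0 + 1)
  = |-6| / √2
  = 6 / 1.414
  ≈ 4.243

4.243


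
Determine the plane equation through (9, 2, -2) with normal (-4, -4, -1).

The plane through P with normal n = (a, b, c) satisfies n·(r - P) = 0,
i.e. ax + by + cz = a·x₀ + b·y₀ + c·z₀.
d = (-4)·9 + (-4)·2 + (-1)·(-2)
  = -36 - 8 + 2
  = -42
Equation: -4x - 4y - z = -42

-4x - 4y - z = -42


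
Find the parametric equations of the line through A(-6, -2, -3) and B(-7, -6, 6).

Direction vector d = B - A = (-7 + 6, -6 + 2, 6 + 3) = (-1, -4, 9)
Parametric form r = A + t·d:
x = -6 - t, y = -2 - 4t, z = -3 + 9t

x = -6 - t, y = -2 - 4t, z = -3 + 9t


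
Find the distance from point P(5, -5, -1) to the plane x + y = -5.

distance = |a·x₀ + b·y₀ + c·z₀ - d| / √(a² + b² + c²)
  = |1·5 + 1·(-5) + 0·(-1) - (-5)| / √(1² + 1² + 0²)
  = |5 - 5 + 0 + 5| / √(1 + 1 + 0)
  = |5| / √2
  = 5 / 1.414
  ≈ 3.536

3.536


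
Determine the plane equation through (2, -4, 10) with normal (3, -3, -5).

The plane through P with normal n = (a, b, c) satisfies n·(r - P) = 0,
i.e. ax + by + cz = a·x₀ + b·y₀ + c·z₀.
d = 3·2 + (-3)·(-4) + (-5)·10
  = 6 + 12 - 50
  = -32
Equation: 3x - 3y - 5z = -32

3x - 3y - 5z = -32


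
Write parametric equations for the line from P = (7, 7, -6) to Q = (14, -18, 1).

Direction vector d = Q - P = (14 - 7, -18 - 7, 1 + 6) = (7, -25, 7)
Parametric form r = P + t·d:
x = 7 + 7t, y = 7 - 25t, z = -6 + 7t

x = 7 + 7t, y = 7 - 25t, z = -6 + 7t


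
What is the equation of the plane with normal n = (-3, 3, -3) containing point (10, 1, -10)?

The plane through P with normal n = (a, b, c) satisfies n·(r - P) = 0,
i.e. ax + by + cz = a·x₀ + b·y₀ + c·z₀.
d = (-3)·10 + 3·1 + (-3)·(-10)
  = -30 + 3 + 30
  = 3
Equation: -3x + 3y - 3z = 3

-3x + 3y - 3z = 3


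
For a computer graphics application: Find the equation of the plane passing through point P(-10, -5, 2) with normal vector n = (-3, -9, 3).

The plane through P with normal n = (a, b, c) satisfies n·(r - P) = 0,
i.e. ax + by + cz = a·x₀ + b·y₀ + c·z₀.
d = (-3)·(-10) + (-9)·(-5) + 3·2
  = 30 + 45 + 6
  = 81
Equation: -3x - 9y + 3z = 81

-3x - 9y + 3z = 81


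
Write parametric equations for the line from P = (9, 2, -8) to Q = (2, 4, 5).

Direction vector d = Q - P = (2 - 9, 4 - 2, 5 + 8) = (-7, 2, 13)
Parametric form r = P + t·d:
x = 9 - 7t, y = 2 + 2t, z = -8 + 13t

x = 9 - 7t, y = 2 + 2t, z = -8 + 13t


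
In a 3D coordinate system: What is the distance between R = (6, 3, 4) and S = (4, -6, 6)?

d = √[(x₂-x₁)² + (y₂-y₁)² + (z₂-z₁)²]
  = √[(-2)² + (-9)² + 2²]
  = √[4 + 81 + 4]
  = √89
  ≈ 9.434

9.434


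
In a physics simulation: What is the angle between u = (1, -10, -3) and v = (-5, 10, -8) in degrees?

u·v = 1·(-5) + (-10)·10 + (-3)·(-8) = -5 - 100 + 24 = -81
|u| = √(1² + (-10)² + (-3)²) = √110 ≈ 10.49
|v| = √((-5)² + 10² + (-8)²) = √189 ≈ 13.75
cos θ = (u·v)/(|u||v|) = -81/(10.49·13.75) ≈ -0.5618
θ = arccos(-0.5618) ≈ 124.2°

124.2°


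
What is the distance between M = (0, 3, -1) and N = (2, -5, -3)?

d = √[(x₂-x₁)² + (y₂-y₁)² + (z₂-z₁)²]
  = √[2² + (-8)² + (-2)²]
  = √[4 + 64 + 4]
  = √72
  ≈ 8.485

8.485


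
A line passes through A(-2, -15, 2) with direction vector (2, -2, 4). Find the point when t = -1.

P(t) = A + t·d
  = (-2 + 2·(-1), -15 + (-2)·(-1), 2 + 4·(-1))
  = (-2 - 2, -15 + 2, 2 - 4)
  = (-4, -13, -2)

(-4, -13, -2)


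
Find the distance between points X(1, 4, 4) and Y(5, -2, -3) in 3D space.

d = √[(x₂-x₁)² + (y₂-y₁)² + (z₂-z₁)²]
  = √[4² + (-6)² + (-7)²]
  = √[16 + 36 + 49]
  = √101
  ≈ 10.05

10.05


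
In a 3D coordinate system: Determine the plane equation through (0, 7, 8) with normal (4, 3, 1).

The plane through P with normal n = (a, b, c) satisfies n·(r - P) = 0,
i.e. ax + by + cz = a·x₀ + b·y₀ + c·z₀.
d = 4·0 + 3·7 + 1·8
  = 0 + 21 + 8
  = 29
Equation: 4x + 3y + z = 29

4x + 3y + z = 29


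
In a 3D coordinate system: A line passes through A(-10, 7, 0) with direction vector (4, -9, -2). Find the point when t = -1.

P(t) = A + t·d
  = (-10 + 4·(-1), 7 + (-9)·(-1), 0 + (-2)·(-1))
  = (-10 - 4, 7 + 9, 0 + 2)
  = (-14, 16, 2)

(-14, 16, 2)
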